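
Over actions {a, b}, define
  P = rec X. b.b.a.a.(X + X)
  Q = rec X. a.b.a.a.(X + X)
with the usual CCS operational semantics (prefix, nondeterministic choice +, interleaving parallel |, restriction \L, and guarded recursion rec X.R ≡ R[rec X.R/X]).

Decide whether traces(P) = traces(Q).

trace-distinct — witness ⟨b⟩

Reachable graph of P (5 states):
  p0 = rec X. b.b.a.a.(X + X) :: -b-> p1
  p1 = b.a.a.((rec X. b.b.a.a.(X + X)) + (rec X. b.b.a.a.(X + X))) :: -b-> p2
  p2 = a.a.((rec X. b.b.a.a.(X + X)) + (rec X. b.b.a.a.(X + X))) :: -a-> p3
  p3 = a.((rec X. b.b.a.a.(X + X)) + (rec X. b.b.a.a.(X + X))) :: -a-> p4
  p4 = (rec X. b.b.a.a.(X + X)) + (rec X. b.b.a.a.(X + X)) :: -b-> p1
Reachable graph of Q (5 states):
  q0 = rec X. a.b.a.a.(X + X) :: -a-> q1
  q1 = b.a.a.((rec X. a.b.a.a.(X + X)) + (rec X. a.b.a.a.(X + X))) :: -b-> q2
  q2 = a.a.((rec X. a.b.a.a.(X + X)) + (rec X. a.b.a.a.(X + X))) :: -a-> q3
  q3 = a.((rec X. a.b.a.a.(X + X)) + (rec X. a.b.a.a.(X + X))) :: -a-> q4
  q4 = (rec X. a.b.a.a.(X + X)) + (rec X. a.b.a.a.(X + X)) :: -a-> q1
Run σ = ⟨b⟩ on P: start {p0}
  step 1 (b): {p1}
  ✓ P
Run σ = ⟨b⟩ on Q: start {q0}
  step 1 (b): no successor for Q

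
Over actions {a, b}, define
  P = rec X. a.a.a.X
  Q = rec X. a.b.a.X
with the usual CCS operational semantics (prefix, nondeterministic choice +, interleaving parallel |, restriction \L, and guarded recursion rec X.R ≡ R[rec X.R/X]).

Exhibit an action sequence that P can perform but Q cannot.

aa

Reachable graph of P (3 states):
  s0 = rec X. a.a.a.X | =a=> s1
  s1 = a.a.(rec X. a.a.a.X) | =a=> s2
  s2 = a.(rec X. a.a.a.X) | =a=> s0
Reachable graph of Q (3 states):
  t0 = rec X. a.b.a.X | =a=> t1
  t1 = b.a.(rec X. a.b.a.X) | =b=> t2
  t2 = a.(rec X. a.b.a.X) | =a=> t0
Executing aa from P (initial set {s0}):
  [1] a ⇒ {s1}
  [2] a ⇒ {s2}
  — P admits the full trace.
Executing aa from Q (initial set {t0}):
  [1] a ⇒ {t1}
  [2] a ⇒ ∅  — Q cannot continue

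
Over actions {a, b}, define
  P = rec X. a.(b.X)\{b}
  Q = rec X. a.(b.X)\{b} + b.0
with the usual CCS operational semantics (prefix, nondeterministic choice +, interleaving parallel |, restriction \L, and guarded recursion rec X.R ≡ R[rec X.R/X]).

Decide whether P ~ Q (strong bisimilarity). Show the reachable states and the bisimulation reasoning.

LTS(P): 2 reachable states
  m0 = rec X. a.(b.X)\{b} | --a--▸ m1
  m1 = (b.(rec X. a.(b.X)\{b}))\{b} | ∅
LTS(Q): 3 reachable states
  n0 = rec X. a.(b.X)\{b} + b.0 | --a--▸ n1, --b--▸ n2
  n1 = (b.(rec X. a.(b.X)\{b} + b.0))\{b} | ∅
  n2 = 0 | ∅
Coarsest stable partition (strong bisimilarity classes):
  B0 = {m0}
  B1 = {m1, n1, n2}
  B2 = {n0}
m0 ∈ B0, n0 ∈ B2 → different blocks

not bisimilar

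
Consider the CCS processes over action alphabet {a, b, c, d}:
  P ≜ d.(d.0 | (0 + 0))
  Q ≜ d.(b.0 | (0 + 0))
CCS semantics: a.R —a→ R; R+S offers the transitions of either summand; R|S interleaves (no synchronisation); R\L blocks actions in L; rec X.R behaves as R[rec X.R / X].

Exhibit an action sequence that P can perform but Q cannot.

dd

P's transition system — 3 states:
  m0 = d.(d.0 | (0 + 0)) | ··d··> m1
  m1 = d.0 | (0 + 0) | ··d··> m2
  m2 = 0 | (0 + 0) | ∅
Q's transition system — 3 states:
  n0 = d.(b.0 | (0 + 0)) | ··d··> n1
  n1 = b.0 | (0 + 0) | ··b··> n2
  n2 = 0 | (0 + 0) | ∅
Trace ⟨dd⟩ through P, begin at {m0}:
  step 1 (d): {m1}
  step 2 (d): {m2}
  P completes σ.
Trace ⟨dd⟩ through Q, begin at {n0}:
  step 1 (d): {n1}
  step 2 (d): ∅ (Q stuck)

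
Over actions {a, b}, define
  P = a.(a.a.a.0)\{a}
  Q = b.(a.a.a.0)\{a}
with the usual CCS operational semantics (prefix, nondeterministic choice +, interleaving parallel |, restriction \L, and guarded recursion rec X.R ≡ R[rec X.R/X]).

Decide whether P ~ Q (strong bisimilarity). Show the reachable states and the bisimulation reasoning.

P's transition system — 2 states:
  p0 = a.(a.a.a.0)\{a} | =a=> p1
  p1 = (a.a.a.0)\{a} | ∅
Q's transition system — 2 states:
  q0 = b.(a.a.a.0)\{a} | =b=> q1
  q1 = (a.a.a.0)\{a} | ∅
Bisimilarity quotient blocks:
  B0 = {p0}
  B1 = {p1, q1}
  B2 = {q0}
p0 ∈ B0, q0 ∈ B2 → different blocks

not bisimilar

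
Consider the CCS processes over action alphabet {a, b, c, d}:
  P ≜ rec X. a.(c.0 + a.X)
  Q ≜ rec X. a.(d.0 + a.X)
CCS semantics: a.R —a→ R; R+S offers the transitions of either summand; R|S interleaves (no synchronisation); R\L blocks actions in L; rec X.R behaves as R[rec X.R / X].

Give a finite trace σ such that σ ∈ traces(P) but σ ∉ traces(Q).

ac

P's transition system — 3 states:
  p0 = rec X. a.(c.0 + a.X) → -a-> p1
  p1 = c.0 + a.(rec X. a.(c.0 + a.X)) → -a-> p0, -c-> p2
  p2 = 0 → stopped
Q's transition system — 3 states:
  q0 = rec X. a.(d.0 + a.X) → -a-> q1
  q1 = d.0 + a.(rec X. a.(d.0 + a.X)) → -a-> q0, -d-> q2
  q2 = 0 → stopped
Executing ac from P (initial set {p0}):
  after a @ step 1: {p1}
  after c @ step 2: {p2}
  — P admits the full trace.
Executing ac from Q (initial set {q0}):
  after a @ step 1: {q1}
  after c @ step 2: no successor for Q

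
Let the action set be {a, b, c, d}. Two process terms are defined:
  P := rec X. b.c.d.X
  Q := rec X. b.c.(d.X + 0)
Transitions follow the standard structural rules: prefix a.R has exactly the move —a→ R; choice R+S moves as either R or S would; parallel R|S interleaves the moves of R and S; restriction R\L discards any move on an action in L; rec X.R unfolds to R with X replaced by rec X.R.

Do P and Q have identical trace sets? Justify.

Reachable graph of P (3 states):
  s0 = rec X. b.c.d.X :: ··b··> s1
  s1 = c.d.(rec X. b.c.d.X) :: ··c··> s2
  s2 = d.(rec X. b.c.d.X) :: ··d··> s0
Reachable graph of Q (3 states):
  t0 = rec X. b.c.(d.X + 0) :: ··b··> t1
  t1 = c.(d.(rec X. b.c.(d.X + 0)) + 0) :: ··c··> t2
  t2 = d.(rec X. b.c.(d.X + 0)) + 0 :: ··d··> t0
Coarsest stable partition (strong bisimilarity classes):
  B0 = {s0, t0}
  B1 = {s1, t1}
  B2 = {s2, t2}
s0 ∈ B0, t0 ∈ B0 → same block
Bisimilar ⇒ trace-equivalent.

trace-equivalent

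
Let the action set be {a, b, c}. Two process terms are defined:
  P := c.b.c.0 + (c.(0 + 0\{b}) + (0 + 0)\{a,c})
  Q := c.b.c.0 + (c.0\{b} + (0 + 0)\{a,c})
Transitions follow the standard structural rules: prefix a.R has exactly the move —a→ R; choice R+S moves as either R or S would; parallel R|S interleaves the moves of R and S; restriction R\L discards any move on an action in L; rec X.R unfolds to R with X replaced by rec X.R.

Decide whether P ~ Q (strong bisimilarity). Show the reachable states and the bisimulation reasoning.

bisimilar

LTS(P): 5 reachable states
  u0 = c.b.c.0 + (c.(0 + 0\{b}) + (0 + 0)\{a,c}) ⊢ -c-> u1, -c-> u2
  u1 = 0 + 0\{b} ⊢ deadlocked
  u2 = b.c.0 ⊢ -b-> u3
  u3 = c.0 ⊢ -c-> u4
  u4 = 0 ⊢ deadlocked
LTS(Q): 5 reachable states
  v0 = c.b.c.0 + (c.0\{b} + (0 + 0)\{a,c}) ⊢ -c-> v1, -c-> v2
  v1 = 0\{b} ⊢ deadlocked
  v2 = b.c.0 ⊢ -b-> v3
  v3 = c.0 ⊢ -c-> v4
  v4 = 0 ⊢ deadlocked
Bisimilarity quotient blocks:
  B0 = {u0, v0}
  B1 = {u2, v2}
  B2 = {u3, v3}
  B3 = {u1, u4, v1, v4}
u0 ∈ B0, v0 ∈ B0 → same block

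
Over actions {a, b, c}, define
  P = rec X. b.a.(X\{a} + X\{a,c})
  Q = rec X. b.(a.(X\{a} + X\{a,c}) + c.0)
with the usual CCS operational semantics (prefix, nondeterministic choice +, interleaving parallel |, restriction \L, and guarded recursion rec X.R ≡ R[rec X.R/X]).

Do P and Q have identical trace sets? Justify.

trace-distinct — witness ⟨bc⟩

P's transition system — 5 states:
  s0 = rec X. b.a.(X\{a} + X\{a,c}) → —b→ s1
  s1 = a.((rec X. b.a.(X\{a} + X\{a,c}))\{a} + (rec X. b.a.(X\{a} + X\{a,c}))\{a,c}) → —a→ s2
  s2 = (rec X. b.a.(X\{a} + X\{a,c}))\{a} + (rec X. b.a.(X\{a} + X\{a,c}))\{a,c} → —b→ s3, —b→ s4
  s3 = (a.((rec X. b.a.(X\{a} + X\{a,c}))\{a} + (rec X. b.a.(X\{a} + X\{a,c}))\{a,c}))\{a,c} → deadlocked
  s4 = (a.((rec X. b.a.(X\{a} + X\{a,c}))\{a} + (rec X. b.a.(X\{a} + X\{a,c}))\{a,c}))\{a} → deadlocked
Q's transition system — 7 states:
  t0 = rec X. b.(a.(X\{a} + X\{a,c}) + c.0) → —b→ t1
  t1 = a.((rec X. b.(a.(X\{a} + X\{a,c}) + c.0))\{a} + (rec X. b.(a.(X\{a} + X\{a,c}) + c.0))\{a,c}) + c.0 → —a→ t2, —c→ t3
  t2 = (rec X. b.(a.(X\{a} + X\{a,c}) + c.0))\{a} + (rec X. b.(a.(X\{a} + X\{a,c}) + c.0))\{a,c} → —b→ t4, —b→ t5
  t3 = 0 → deadlocked
  t4 = (a.((rec X. b.(a.(X\{a} + X\{a,c}) + c.0))\{a} + (rec X. b.(a.(X\{a} + X\{a,c}) + c.0))\{a,c}) + c.0)\{a,c} → deadlocked
  t5 = (a.((rec X. b.(a.(X\{a} + X\{a,c}) + c.0))\{a} + (rec X. b.(a.(X\{a} + X\{a,c}) + c.0))\{a,c}) + c.0)\{a} → —c→ t6
  t6 = 0\{a} → deadlocked
Run σ = ⟨bc⟩ on Q: start {t0}
  [1] b ⇒ {t1}
  [2] c ⇒ {t3}
  — Q admits the full trace.
Run σ = ⟨bc⟩ on P: start {s0}
  [1] b ⇒ {s1}
  [2] c ⇒ no successor for P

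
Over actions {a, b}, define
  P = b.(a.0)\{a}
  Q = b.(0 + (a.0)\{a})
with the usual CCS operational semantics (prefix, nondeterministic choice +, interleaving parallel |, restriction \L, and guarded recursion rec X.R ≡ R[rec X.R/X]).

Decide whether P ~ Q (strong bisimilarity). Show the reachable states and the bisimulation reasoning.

P ~ Q

Reachable graph of P (2 states):
  p0 = b.(a.0)\{a} | -b-> p1
  p1 = (a.0)\{a} | stopped
Reachable graph of Q (2 states):
  q0 = b.(0 + (a.0)\{a}) | -b-> q1
  q1 = 0 + (a.0)\{a} | stopped
Partition-refinement fixed point:
  B0 = {p0, q0}
  B1 = {p1, q1}
p0 ∈ B0, q0 ∈ B0 → same block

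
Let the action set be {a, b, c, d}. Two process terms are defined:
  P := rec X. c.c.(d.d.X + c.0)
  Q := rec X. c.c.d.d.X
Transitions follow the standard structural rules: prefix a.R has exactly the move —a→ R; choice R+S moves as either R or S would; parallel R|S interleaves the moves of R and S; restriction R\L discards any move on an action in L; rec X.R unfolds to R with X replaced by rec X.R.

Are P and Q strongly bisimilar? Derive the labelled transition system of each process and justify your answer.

LTS(P): 5 reachable states
  u0 = rec X. c.c.(d.d.X + c.0) → =c=> u1
  u1 = c.(d.d.(rec X. c.c.(d.d.X + c.0)) + c.0) → =c=> u2
  u2 = d.d.(rec X. c.c.(d.d.X + c.0)) + c.0 → =c=> u3, =d=> u4
  u3 = 0 → ∅
  u4 = d.(rec X. c.c.(d.d.X + c.0)) → =d=> u0
LTS(Q): 4 reachable states
  v0 = rec X. c.c.d.d.X → =c=> v1
  v1 = c.d.d.(rec X. c.c.d.d.X) → =c=> v2
  v2 = d.d.(rec X. c.c.d.d.X) → =d=> v3
  v3 = d.(rec X. c.c.d.d.X) → =d=> v0
Partition-refinement fixed point:
  B0 = {u0}
  B1 = {u1}
  B2 = {u2}
  B3 = {u4}
  B4 = {u3}
  B5 = {v0}
  B6 = {v1}
  B7 = {v2}
  B8 = {v3}
u0 ∈ B0, v0 ∈ B5 → different blocks

not bisimilar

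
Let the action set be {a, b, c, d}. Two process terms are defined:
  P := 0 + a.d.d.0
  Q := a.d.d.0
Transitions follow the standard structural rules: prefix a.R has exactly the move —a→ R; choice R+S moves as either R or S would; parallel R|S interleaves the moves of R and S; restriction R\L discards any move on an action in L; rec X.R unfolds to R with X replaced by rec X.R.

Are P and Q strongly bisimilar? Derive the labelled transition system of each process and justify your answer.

LTS(P): 4 reachable states
  s0 = 0 + a.d.d.0 | ··a··> s1
  s1 = d.d.0 | ··d··> s2
  s2 = d.0 | ··d··> s3
  s3 = 0 | ·
LTS(Q): 4 reachable states
  t0 = a.d.d.0 | ··a··> t1
  t1 = d.d.0 | ··d··> t2
  t2 = d.0 | ··d··> t3
  t3 = 0 | ·
Bisimilarity quotient blocks:
  B0 = {s0, t0}
  B1 = {s1, t1}
  B2 = {s2, t2}
  B3 = {s3, t3}
s0 ∈ B0, t0 ∈ B0 → same block

bisimilar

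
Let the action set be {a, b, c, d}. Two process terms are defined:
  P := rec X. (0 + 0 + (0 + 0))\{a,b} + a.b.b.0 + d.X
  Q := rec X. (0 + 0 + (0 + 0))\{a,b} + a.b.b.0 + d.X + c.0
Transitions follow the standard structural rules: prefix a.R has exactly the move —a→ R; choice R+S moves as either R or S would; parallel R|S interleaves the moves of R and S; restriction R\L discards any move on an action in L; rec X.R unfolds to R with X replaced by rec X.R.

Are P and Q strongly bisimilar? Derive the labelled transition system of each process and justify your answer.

not bisimilar

LTS(P): 4 reachable states
  s0 = rec X. (0 + 0 + (0 + 0))\{a,b} + a.b.b.0 + d.X | --a--▸ s1, --d--▸ s0
  s1 = b.b.0 | --b--▸ s2
  s2 = b.0 | --b--▸ s3
  s3 = 0 | stopped
LTS(Q): 4 reachable states
  t0 = rec X. (0 + 0 + (0 + 0))\{a,b} + a.b.b.0 + d.X + c.0 | --a--▸ t1, --c--▸ t2, --d--▸ t0
  t1 = b.b.0 | --b--▸ t3
  t2 = 0 | stopped
  t3 = b.0 | --b--▸ t2
Partition-refinement fixed point:
  B0 = {s0}
  B1 = {s1, t1}
  B2 = {s2, t3}
  B3 = {s3, t2}
  B4 = {t0}
s0 ∈ B0, t0 ∈ B4 → different blocks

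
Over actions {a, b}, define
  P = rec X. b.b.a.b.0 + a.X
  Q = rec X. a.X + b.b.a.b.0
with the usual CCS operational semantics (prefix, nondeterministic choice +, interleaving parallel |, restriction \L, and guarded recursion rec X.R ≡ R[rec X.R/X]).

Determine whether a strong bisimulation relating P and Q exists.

P ~ Q

LTS(P): 5 reachable states
  m0 = rec X. b.b.a.b.0 + a.X ⊢ --a--▸ m0, --b--▸ m1
  m1 = b.a.b.0 ⊢ --b--▸ m2
  m2 = a.b.0 ⊢ --a--▸ m3
  m3 = b.0 ⊢ --b--▸ m4
  m4 = 0 ⊢ ·
LTS(Q): 5 reachable states
  n0 = rec X. a.X + b.b.a.b.0 ⊢ --a--▸ n0, --b--▸ n1
  n1 = b.a.b.0 ⊢ --b--▸ n2
  n2 = a.b.0 ⊢ --a--▸ n3
  n3 = b.0 ⊢ --b--▸ n4
  n4 = 0 ⊢ ·
Coarsest stable partition (strong bisimilarity classes):
  B0 = {m0, n0}
  B1 = {m1, n1}
  B2 = {m2, n2}
  B3 = {m3, n3}
  B4 = {m4, n4}
m0 ∈ B0, n0 ∈ B0 → same block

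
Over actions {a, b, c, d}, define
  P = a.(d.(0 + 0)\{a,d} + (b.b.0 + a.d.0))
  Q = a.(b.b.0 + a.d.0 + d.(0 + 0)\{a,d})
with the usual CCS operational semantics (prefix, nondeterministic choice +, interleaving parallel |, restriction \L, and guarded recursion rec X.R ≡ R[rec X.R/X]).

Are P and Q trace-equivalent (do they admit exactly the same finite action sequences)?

trace-equivalent

Reachable graph of P (6 states):
  p0 = a.(d.(0 + 0)\{a,d} + (b.b.0 + a.d.0)) has moves =a=> p1
  p1 = d.(0 + 0)\{a,d} + (b.b.0 + a.d.0) has moves =a=> p2, =b=> p3, =d=> p4
  p2 = d.0 has moves =d=> p5
  p3 = b.0 has moves =b=> p5
  p4 = (0 + 0)\{a,d} has moves ·
  p5 = 0 has moves ·
Reachable graph of Q (6 states):
  q0 = a.(b.b.0 + a.d.0 + d.(0 + 0)\{a,d}) has moves =a=> q1
  q1 = b.b.0 + a.d.0 + d.(0 + 0)\{a,d} has moves =a=> q2, =b=> q3, =d=> q4
  q2 = d.0 has moves =d=> q5
  q3 = b.0 has moves =b=> q5
  q4 = (0 + 0)\{a,d} has moves ·
  q5 = 0 has moves ·
Bisimilarity quotient blocks:
  B0 = {p0, q0}
  B1 = {p1, q1}
  B2 = {p4, p5, q4, q5}
  B3 = {p3, q3}
  B4 = {p2, q2}
p0 ∈ B0, q0 ∈ B0 → same block
Bisimilar ⇒ trace-equivalent.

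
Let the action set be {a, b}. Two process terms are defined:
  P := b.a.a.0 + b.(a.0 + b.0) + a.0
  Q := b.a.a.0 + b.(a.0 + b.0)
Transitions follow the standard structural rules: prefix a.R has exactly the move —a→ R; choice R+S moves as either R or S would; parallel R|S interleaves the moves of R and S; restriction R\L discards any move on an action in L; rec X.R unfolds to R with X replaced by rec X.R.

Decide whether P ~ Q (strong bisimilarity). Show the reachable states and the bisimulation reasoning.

LTS(P): 5 reachable states
  m0 = b.a.a.0 + b.(a.0 + b.0) + a.0 → --a--▸ m1, --b--▸ m2, --b--▸ m3
  m1 = 0 → ·
  m2 = a.0 + b.0 → --a--▸ m1, --b--▸ m1
  m3 = a.a.0 → --a--▸ m4
  m4 = a.0 → --a--▸ m1
LTS(Q): 5 reachable states
  n0 = b.a.a.0 + b.(a.0 + b.0) → --b--▸ n1, --b--▸ n2
  n1 = a.0 + b.0 → --a--▸ n3, --b--▸ n3
  n2 = a.a.0 → --a--▸ n4
  n3 = 0 → ·
  n4 = a.0 → --a--▸ n3
Partition-refinement fixed point:
  B0 = {m0}
  B1 = {m1, n3}
  B2 = {m2, n1}
  B3 = {m3, n2}
  B4 = {m4, n4}
  B5 = {n0}
m0 ∈ B0, n0 ∈ B5 → different blocks

P ≁ Q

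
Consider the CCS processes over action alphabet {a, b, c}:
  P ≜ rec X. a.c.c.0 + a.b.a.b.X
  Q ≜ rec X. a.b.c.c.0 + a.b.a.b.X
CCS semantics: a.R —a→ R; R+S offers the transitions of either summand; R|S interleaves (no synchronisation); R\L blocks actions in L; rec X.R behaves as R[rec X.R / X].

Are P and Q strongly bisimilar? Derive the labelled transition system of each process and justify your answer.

P ≁ Q

P's transition system — 7 states:
  u0 = rec X. a.c.c.0 + a.b.a.b.X :: -a-> u1, -a-> u2
  u1 = b.a.b.(rec X. a.c.c.0 + a.b.a.b.X) :: -b-> u3
  u2 = c.c.0 :: -c-> u4
  u3 = a.b.(rec X. a.c.c.0 + a.b.a.b.X) :: -a-> u5
  u4 = c.0 :: -c-> u6
  u5 = b.(rec X. a.c.c.0 + a.b.a.b.X) :: -b-> u0
  u6 = 0 :: ·
Q's transition system — 8 states:
  v0 = rec X. a.b.c.c.0 + a.b.a.b.X :: -a-> v1, -a-> v2
  v1 = b.a.b.(rec X. a.b.c.c.0 + a.b.a.b.X) :: -b-> v3
  v2 = b.c.c.0 :: -b-> v4
  v3 = a.b.(rec X. a.b.c.c.0 + a.b.a.b.X) :: -a-> v5
  v4 = c.c.0 :: -c-> v6
  v5 = b.(rec X. a.b.c.c.0 + a.b.a.b.X) :: -b-> v0
  v6 = c.0 :: -c-> v7
  v7 = 0 :: ·
Bisimilarity quotient blocks:
  B0 = {u0}
  B1 = {u1}
  B2 = {u3}
  B3 = {u5}
  B4 = {u2, v4}
  B5 = {u4, v6}
  B6 = {u6, v7}
  B7 = {v0}
  B8 = {v1}
  B9 = {v3}
  B10 = {v5}
  B11 = {v2}
u0 ∈ B0, v0 ∈ B7 → different blocks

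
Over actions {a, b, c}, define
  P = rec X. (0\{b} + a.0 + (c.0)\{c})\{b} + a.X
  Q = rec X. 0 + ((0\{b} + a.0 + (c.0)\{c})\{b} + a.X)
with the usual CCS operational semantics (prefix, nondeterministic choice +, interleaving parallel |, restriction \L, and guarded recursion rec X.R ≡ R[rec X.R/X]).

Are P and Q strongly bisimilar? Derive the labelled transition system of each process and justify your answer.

Reachable graph of P (2 states):
  s0 = rec X. (0\{b} + a.0 + (c.0)\{c})\{b} + a.X :: --a--▸ s0, --a--▸ s1
  s1 = 0\{b} :: stopped
Reachable graph of Q (2 states):
  t0 = rec X. 0 + ((0\{b} + a.0 + (c.0)\{c})\{b} + a.X) :: --a--▸ t0, --a--▸ t1
  t1 = 0\{b} :: stopped
Partition-refinement fixed point:
  B0 = {s0, t0}
  B1 = {s1, t1}
s0 ∈ B0, t0 ∈ B0 → same block

P ~ Q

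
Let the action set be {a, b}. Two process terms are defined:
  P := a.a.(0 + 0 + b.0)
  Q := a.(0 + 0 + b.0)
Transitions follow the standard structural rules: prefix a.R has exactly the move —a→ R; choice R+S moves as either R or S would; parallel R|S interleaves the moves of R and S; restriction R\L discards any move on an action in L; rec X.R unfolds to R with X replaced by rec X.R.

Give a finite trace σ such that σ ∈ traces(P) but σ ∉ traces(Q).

aa

P's transition system — 4 states:
  u0 = a.a.(0 + 0 + b.0) ⊢ --a--▸ u1
  u1 = a.(0 + 0 + b.0) ⊢ --a--▸ u2
  u2 = 0 + 0 + b.0 ⊢ --b--▸ u3
  u3 = 0 ⊢ deadlocked
Q's transition system — 3 states:
  v0 = a.(0 + 0 + b.0) ⊢ --a--▸ v1
  v1 = 0 + 0 + b.0 ⊢ --b--▸ v2
  v2 = 0 ⊢ deadlocked
Executing aa from P (initial set {u0}):
  [1] a ⇒ {u1}
  [2] a ⇒ {u2}
  P completes σ.
Executing aa from Q (initial set {v0}):
  [1] a ⇒ {v1}
  [2] a ⇒ ∅ (Q stuck)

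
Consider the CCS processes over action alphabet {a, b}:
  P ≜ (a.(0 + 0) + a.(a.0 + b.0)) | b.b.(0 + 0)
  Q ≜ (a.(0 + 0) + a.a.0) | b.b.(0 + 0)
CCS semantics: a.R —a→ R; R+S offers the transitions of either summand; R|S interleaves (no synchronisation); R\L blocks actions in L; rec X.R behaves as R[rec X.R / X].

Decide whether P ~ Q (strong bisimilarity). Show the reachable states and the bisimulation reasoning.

P ≁ Q

LTS(P): 12 reachable states
  s0 = (a.(0 + 0) + a.(a.0 + b.0)) | b.b.(0 + 0) | -a-> s1, -a-> s2, -b-> s3
  s1 = (0 + 0) | b.b.(0 + 0) | -b-> s4
  s2 = (a.0 + b.0) | b.b.(0 + 0) | -a-> s5, -b-> s5, -b-> s6
  s3 = (a.(0 + 0) + a.(a.0 + b.0)) | b.(0 + 0) | -a-> s4, -a-> s6, -b-> s7
  s4 = (0 + 0) | b.(0 + 0) | -b-> s8
  s5 = 0 | b.b.(0 + 0) | -b-> s9
  s6 = (a.0 + b.0) | b.(0 + 0) | -a-> s9, -b-> s10, -b-> s9
  s7 = (a.(0 + 0) + a.(a.0 + b.0)) | (0 + 0) | -a-> s10, -a-> s8
  s8 = (0 + 0) | (0 + 0) | ·
  s9 = 0 | b.(0 + 0) | -b-> s11
  s10 = (a.0 + b.0) | (0 + 0) | -a-> s11, -b-> s11
  s11 = 0 | (0 + 0) | ·
LTS(Q): 12 reachable states
  t0 = (a.(0 + 0) + a.a.0) | b.b.(0 + 0) | -a-> t1, -a-> t2, -b-> t3
  t1 = (0 + 0) | b.b.(0 + 0) | -b-> t4
  t2 = a.0 | b.b.(0 + 0) | -a-> t5, -b-> t6
  t3 = (a.(0 + 0) + a.a.0) | b.(0 + 0) | -a-> t4, -a-> t6, -b-> t7
  t4 = (0 + 0) | b.(0 + 0) | -b-> t8
  t5 = 0 | b.b.(0 + 0) | -b-> t9
  t6 = a.0 | b.(0 + 0) | -a-> t9, -b-> t10
  t7 = (a.(0 + 0) + a.a.0) | (0 + 0) | -a-> t10, -a-> t8
  t8 = (0 + 0) | (0 + 0) | ·
  t9 = 0 | b.(0 + 0) | -b-> t11
  t10 = a.0 | (0 + 0) | -a-> t11
  t11 = 0 | (0 + 0) | ·
Partition-refinement fixed point:
  B0 = {s0}
  B1 = {s3}
  B2 = {s6}
  B3 = {s4, s9, t4, t9}
  B4 = {s11, s8, t11, t8}
  B5 = {s10}
  B6 = {s7}
  B7 = {s2}
  B8 = {s1, s5, t1, t5}
  B9 = {t0}
  B10 = {t3}
  B11 = {t6}
  B12 = {t10}
  B13 = {t7}
  B14 = {t2}
s0 ∈ B0, t0 ∈ B9 → different blocks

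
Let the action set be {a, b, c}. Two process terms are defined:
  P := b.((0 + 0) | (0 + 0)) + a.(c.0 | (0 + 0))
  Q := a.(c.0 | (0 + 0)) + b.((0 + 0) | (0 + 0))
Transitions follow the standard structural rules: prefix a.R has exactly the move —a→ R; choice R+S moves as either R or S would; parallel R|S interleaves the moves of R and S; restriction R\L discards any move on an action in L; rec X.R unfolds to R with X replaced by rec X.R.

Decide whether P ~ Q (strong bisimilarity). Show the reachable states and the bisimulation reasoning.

P's transition system — 4 states:
  s0 = b.((0 + 0) | (0 + 0)) + a.(c.0 | (0 + 0)) ⊢ ··a··> s1, ··b··> s2
  s1 = c.0 | (0 + 0) ⊢ ··c··> s3
  s2 = (0 + 0) | (0 + 0) ⊢ ∅
  s3 = 0 | (0 + 0) ⊢ ∅
Q's transition system — 4 states:
  t0 = a.(c.0 | (0 + 0)) + b.((0 + 0) | (0 + 0)) ⊢ ··a··> t1, ··b··> t2
  t1 = c.0 | (0 + 0) ⊢ ··c··> t3
  t2 = (0 + 0) | (0 + 0) ⊢ ∅
  t3 = 0 | (0 + 0) ⊢ ∅
Partition-refinement fixed point:
  B0 = {s0, t0}
  B1 = {s1, t1}
  B2 = {s2, s3, t2, t3}
s0 ∈ B0, t0 ∈ B0 → same block

bisimilar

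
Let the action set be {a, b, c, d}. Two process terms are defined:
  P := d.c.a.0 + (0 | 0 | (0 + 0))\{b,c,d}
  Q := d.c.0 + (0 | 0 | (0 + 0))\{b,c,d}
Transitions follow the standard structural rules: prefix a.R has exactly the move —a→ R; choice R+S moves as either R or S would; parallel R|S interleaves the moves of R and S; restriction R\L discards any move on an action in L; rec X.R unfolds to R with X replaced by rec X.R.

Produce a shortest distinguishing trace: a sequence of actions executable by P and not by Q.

dca

Reachable graph of P (4 states):
  u0 = d.c.a.0 + (0 | 0 | (0 + 0))\{b,c,d} → ··d··> u1
  u1 = c.a.0 → ··c··> u2
  u2 = a.0 → ··a··> u3
  u3 = 0 → (no moves)
Reachable graph of Q (3 states):
  v0 = d.c.0 + (0 | 0 | (0 + 0))\{b,c,d} → ··d··> v1
  v1 = c.0 → ··c··> v2
  v2 = 0 → (no moves)
Run σ = ⟨dca⟩ on P: start {u0}
  step 1 (d): {u1}
  step 2 (c): {u2}
  step 3 (a): {u3}
  ✓ P
Run σ = ⟨dca⟩ on Q: start {v0}
  step 1 (d): {v1}
  step 2 (c): {v2}
  step 3 (a): no successor for Q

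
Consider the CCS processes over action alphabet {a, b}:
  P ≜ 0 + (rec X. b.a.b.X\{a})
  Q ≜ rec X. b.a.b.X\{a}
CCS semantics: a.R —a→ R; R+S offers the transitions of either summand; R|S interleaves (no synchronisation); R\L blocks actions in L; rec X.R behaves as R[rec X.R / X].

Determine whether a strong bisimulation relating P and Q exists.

P ~ Q

LTS(P): 5 reachable states
  p0 = 0 + (rec X. b.a.b.X\{a}) → =b=> p1
  p1 = a.b.(rec X. b.a.b.X\{a})\{a} → =a=> p2
  p2 = b.(rec X. b.a.b.X\{a})\{a} → =b=> p3
  p3 = (rec X. b.a.b.X\{a})\{a} → =b=> p4
  p4 = (a.b.(rec X. b.a.b.X\{a})\{a})\{a} → (no moves)
LTS(Q): 5 reachable states
  q0 = rec X. b.a.b.X\{a} → =b=> q1
  q1 = a.b.(rec X. b.a.b.X\{a})\{a} → =a=> q2
  q2 = b.(rec X. b.a.b.X\{a})\{a} → =b=> q3
  q3 = (rec X. b.a.b.X\{a})\{a} → =b=> q4
  q4 = (a.b.(rec X. b.a.b.X\{a})\{a})\{a} → (no moves)
Partition-refinement fixed point:
  B0 = {p0, q0}
  B1 = {p1, q1}
  B2 = {p2, q2}
  B3 = {p3, q3}
  B4 = {p4, q4}
p0 ∈ B0, q0 ∈ B0 → same block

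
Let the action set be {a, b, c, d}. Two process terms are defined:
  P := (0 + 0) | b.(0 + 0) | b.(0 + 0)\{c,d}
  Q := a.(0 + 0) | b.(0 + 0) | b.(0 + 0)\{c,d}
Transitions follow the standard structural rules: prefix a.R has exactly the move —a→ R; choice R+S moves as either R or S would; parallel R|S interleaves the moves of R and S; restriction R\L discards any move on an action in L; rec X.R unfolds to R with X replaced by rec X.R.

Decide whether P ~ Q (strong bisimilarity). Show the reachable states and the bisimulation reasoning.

P ≁ Q

LTS(P): 4 reachable states
  s0 = (0 + 0) | b.(0 + 0) | b.(0 + 0)\{c,d} ⊢ -b-> s1, -b-> s2
  s1 = (0 + 0) | (0 + 0) | b.(0 + 0)\{c,d} ⊢ -b-> s3
  s2 = (0 + 0) | b.(0 + 0) | (0 + 0)\{c,d} ⊢ -b-> s3
  s3 = (0 + 0) | (0 + 0) | (0 + 0)\{c,d} ⊢ ·
LTS(Q): 8 reachable states
  t0 = a.(0 + 0) | b.(0 + 0) | b.(0 + 0)\{c,d} ⊢ -a-> t1, -b-> t2, -b-> t3
  t1 = (0 + 0) | b.(0 + 0) | b.(0 + 0)\{c,d} ⊢ -b-> t4, -b-> t5
  t2 = a.(0 + 0) | (0 + 0) | b.(0 + 0)\{c,d} ⊢ -a-> t4, -b-> t6
  t3 = a.(0 + 0) | b.(0 + 0) | (0 + 0)\{c,d} ⊢ -a-> t5, -b-> t6
  t4 = (0 + 0) | (0 + 0) | b.(0 + 0)\{c,d} ⊢ -b-> t7
  t5 = (0 + 0) | b.(0 + 0) | (0 + 0)\{c,d} ⊢ -b-> t7
  t6 = a.(0 + 0) | (0 + 0) | (0 + 0)\{c,d} ⊢ -a-> t7
  t7 = (0 + 0) | (0 + 0) | (0 + 0)\{c,d} ⊢ ·
Coarsest stable partition (strong bisimilarity classes):
  B0 = {s0, t1}
  B1 = {s1, s2, t4, t5}
  B2 = {s3, t7}
  B3 = {t0}
  B4 = {t2, t3}
  B5 = {t6}
s0 ∈ B0, t0 ∈ B3 → different blocks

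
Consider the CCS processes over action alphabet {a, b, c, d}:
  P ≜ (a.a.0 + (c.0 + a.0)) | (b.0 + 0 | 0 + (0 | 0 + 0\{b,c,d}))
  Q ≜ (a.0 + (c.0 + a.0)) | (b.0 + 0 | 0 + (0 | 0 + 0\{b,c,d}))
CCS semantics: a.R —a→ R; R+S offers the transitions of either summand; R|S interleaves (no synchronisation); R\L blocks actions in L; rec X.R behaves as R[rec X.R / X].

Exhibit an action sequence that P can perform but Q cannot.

LTS(P): 6 reachable states
  p0 = (a.a.0 + (c.0 + a.0)) | (b.0 + 0 | 0 + (0 | 0 + 0\{b,c,d})) ⊢ --a--▸ p1, --a--▸ p2, --b--▸ p3, --c--▸ p1
  p1 = 0 | (b.0 + 0 | 0 + (0 | 0 + 0\{b,c,d})) ⊢ --b--▸ p4
  p2 = a.0 | (b.0 + 0 | 0 + (0 | 0 + 0\{b,c,d})) ⊢ --a--▸ p1, --b--▸ p5
  p3 = (a.a.0 + (c.0 + a.0)) | 0 ⊢ --a--▸ p4, --a--▸ p5, --c--▸ p4
  p4 = 0 | 0 ⊢ stopped
  p5 = a.0 | 0 ⊢ --a--▸ p4
LTS(Q): 4 reachable states
  q0 = (a.0 + (c.0 + a.0)) | (b.0 + 0 | 0 + (0 | 0 + 0\{b,c,d})) ⊢ --a--▸ q1, --b--▸ q2, --c--▸ q1
  q1 = 0 | (b.0 + 0 | 0 + (0 | 0 + 0\{b,c,d})) ⊢ --b--▸ q3
  q2 = (a.0 + (c.0 + a.0)) | 0 ⊢ --a--▸ q3, --c--▸ q3
  q3 = 0 | 0 ⊢ stopped
Executing aa from P (initial set {p0}):
  step 1 (a): {p1, p2}
  step 2 (a): {p1}
  ✓ P
Executing aa from Q (initial set {q0}):
  step 1 (a): {q1}
  step 2 (a): ∅  — Q cannot continue

aa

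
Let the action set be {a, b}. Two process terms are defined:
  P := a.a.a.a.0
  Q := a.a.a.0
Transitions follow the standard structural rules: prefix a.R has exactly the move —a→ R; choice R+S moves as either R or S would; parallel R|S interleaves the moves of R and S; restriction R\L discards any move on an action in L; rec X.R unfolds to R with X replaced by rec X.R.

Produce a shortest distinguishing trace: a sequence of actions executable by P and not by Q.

LTS(P): 5 reachable states
  m0 = a.a.a.a.0 → ··a··> m1
  m1 = a.a.a.0 → ··a··> m2
  m2 = a.a.0 → ··a··> m3
  m3 = a.0 → ··a··> m4
  m4 = 0 → stopped
LTS(Q): 4 reachable states
  n0 = a.a.a.0 → ··a··> n1
  n1 = a.a.0 → ··a··> n2
  n2 = a.0 → ··a··> n3
  n3 = 0 → stopped
Run σ = ⟨aaaa⟩ on P: start {m0}
  after a @ step 1: {m1}
  after a @ step 2: {m2}
  after a @ step 3: {m3}
  after a @ step 4: {m4}
  — P admits the full trace.
Run σ = ⟨aaaa⟩ on Q: start {n0}
  after a @ step 1: {n1}
  after a @ step 2: {n2}
  after a @ step 3: {n3}
  after a @ step 4: ∅ (Q stuck)

aaaa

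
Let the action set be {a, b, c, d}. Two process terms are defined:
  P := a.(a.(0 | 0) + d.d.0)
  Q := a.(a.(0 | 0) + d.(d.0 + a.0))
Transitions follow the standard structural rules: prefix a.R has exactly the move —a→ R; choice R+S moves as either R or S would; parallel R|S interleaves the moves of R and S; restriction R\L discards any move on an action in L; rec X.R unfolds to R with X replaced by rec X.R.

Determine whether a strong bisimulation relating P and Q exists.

not bisimilar

P's transition system — 5 states:
  m0 = a.(a.(0 | 0) + d.d.0) has moves —a→ m1
  m1 = a.(0 | 0) + d.d.0 has moves —a→ m2, —d→ m3
  m2 = 0 | 0 has moves ∅
  m3 = d.0 has moves —d→ m4
  m4 = 0 has moves ∅
Q's transition system — 5 states:
  n0 = a.(a.(0 | 0) + d.(d.0 + a.0)) has moves —a→ n1
  n1 = a.(0 | 0) + d.(d.0 + a.0) has moves —a→ n2, —d→ n3
  n2 = 0 | 0 has moves ∅
  n3 = d.0 + a.0 has moves —a→ n4, —d→ n4
  n4 = 0 has moves ∅
Coarsest stable partition (strong bisimilarity classes):
  B0 = {m0}
  B1 = {m1}
  B2 = {m2, m4, n2, n4}
  B3 = {m3}
  B4 = {n0}
  B5 = {n1}
  B6 = {n3}
m0 ∈ B0, n0 ∈ B4 → different blocks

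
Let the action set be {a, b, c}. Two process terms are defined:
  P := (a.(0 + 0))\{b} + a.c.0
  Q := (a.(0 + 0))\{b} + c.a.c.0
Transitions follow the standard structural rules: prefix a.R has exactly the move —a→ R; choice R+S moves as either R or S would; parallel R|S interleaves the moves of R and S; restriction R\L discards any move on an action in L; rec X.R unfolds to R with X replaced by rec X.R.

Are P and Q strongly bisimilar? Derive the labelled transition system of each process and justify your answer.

Reachable graph of P (4 states):
  p0 = (a.(0 + 0))\{b} + a.c.0 | —a→ p1, —a→ p2
  p1 = (0 + 0)\{b} | deadlocked
  p2 = c.0 | —c→ p3
  p3 = 0 | deadlocked
Reachable graph of Q (5 states):
  q0 = (a.(0 + 0))\{b} + c.a.c.0 | —a→ q1, —c→ q2
  q1 = (0 + 0)\{b} | deadlocked
  q2 = a.c.0 | —a→ q3
  q3 = c.0 | —c→ q4
  q4 = 0 | deadlocked
Coarsest stable partition (strong bisimilarity classes):
  B0 = {p0}
  B1 = {p1, p3, q1, q4}
  B2 = {p2, q3}
  B3 = {q0}
  B4 = {q2}
p0 ∈ B0, q0 ∈ B3 → different blocks

NO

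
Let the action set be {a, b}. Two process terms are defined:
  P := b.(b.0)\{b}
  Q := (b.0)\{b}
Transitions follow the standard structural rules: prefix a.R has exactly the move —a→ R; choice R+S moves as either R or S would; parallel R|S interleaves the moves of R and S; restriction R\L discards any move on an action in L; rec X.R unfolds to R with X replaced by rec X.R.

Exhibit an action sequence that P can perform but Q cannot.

b

Reachable graph of P (2 states):
  s0 = b.(b.0)\{b} | =b=> s1
  s1 = (b.0)\{b} | deadlocked
Reachable graph of Q (1 states):
  t0 = (b.0)\{b} | deadlocked
Run σ = ⟨b⟩ on P: start {s0}
  step 1 (b): {s1}
  P completes σ.
Run σ = ⟨b⟩ on Q: start {t0}
  step 1 (b): ∅ (Q stuck)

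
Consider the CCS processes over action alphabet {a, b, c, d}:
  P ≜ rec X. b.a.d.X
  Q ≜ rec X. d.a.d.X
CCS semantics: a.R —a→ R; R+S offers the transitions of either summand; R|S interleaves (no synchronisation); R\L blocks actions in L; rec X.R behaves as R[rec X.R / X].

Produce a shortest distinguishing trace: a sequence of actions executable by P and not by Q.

b

P's transition system — 3 states:
  u0 = rec X. b.a.d.X → --b--▸ u1
  u1 = a.d.(rec X. b.a.d.X) → --a--▸ u2
  u2 = d.(rec X. b.a.d.X) → --d--▸ u0
Q's transition system — 3 states:
  v0 = rec X. d.a.d.X → --d--▸ v1
  v1 = a.d.(rec X. d.a.d.X) → --a--▸ v2
  v2 = d.(rec X. d.a.d.X) → --d--▸ v0
Trace ⟨b⟩ through P, begin at {u0}:
  [1] b ⇒ {u1}
  ✓ P
Trace ⟨b⟩ through Q, begin at {v0}:
  [1] b ⇒ ∅ (Q stuck)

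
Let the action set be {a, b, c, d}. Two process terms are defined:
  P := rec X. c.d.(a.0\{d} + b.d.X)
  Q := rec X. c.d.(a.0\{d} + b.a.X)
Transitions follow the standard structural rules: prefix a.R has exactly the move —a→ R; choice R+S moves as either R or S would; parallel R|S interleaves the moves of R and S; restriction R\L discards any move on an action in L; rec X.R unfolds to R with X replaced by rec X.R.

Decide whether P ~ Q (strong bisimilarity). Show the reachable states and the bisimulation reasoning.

P's transition system — 5 states:
  p0 = rec X. c.d.(a.0\{d} + b.d.X) | ··c··> p1
  p1 = d.(a.0\{d} + b.d.(rec X. c.d.(a.0\{d} + b.d.X))) | ··d··> p2
  p2 = a.0\{d} + b.d.(rec X. c.d.(a.0\{d} + b.d.X)) | ··a··> p3, ··b··> p4
  p3 = 0\{d} | ∅
  p4 = d.(rec X. c.d.(a.0\{d} + b.d.X)) | ··d··> p0
Q's transition system — 5 states:
  q0 = rec X. c.d.(a.0\{d} + b.a.X) | ··c··> q1
  q1 = d.(a.0\{d} + b.a.(rec X. c.d.(a.0\{d} + b.a.X))) | ··d··> q2
  q2 = a.0\{d} + b.a.(rec X. c.d.(a.0\{d} + b.a.X)) | ··a··> q3, ··b··> q4
  q3 = 0\{d} | ∅
  q4 = a.(rec X. c.d.(a.0\{d} + b.a.X)) | ··a··> q0
Coarsest stable partition (strong bisimilarity classes):
  B0 = {p0}
  B1 = {p1}
  B2 = {p2}
  B3 = {p4}
  B4 = {p3, q3}
  B5 = {q0}
  B6 = {q1}
  B7 = {q2}
  B8 = {q4}
p0 ∈ B0, q0 ∈ B5 → different blocks

not bisimilar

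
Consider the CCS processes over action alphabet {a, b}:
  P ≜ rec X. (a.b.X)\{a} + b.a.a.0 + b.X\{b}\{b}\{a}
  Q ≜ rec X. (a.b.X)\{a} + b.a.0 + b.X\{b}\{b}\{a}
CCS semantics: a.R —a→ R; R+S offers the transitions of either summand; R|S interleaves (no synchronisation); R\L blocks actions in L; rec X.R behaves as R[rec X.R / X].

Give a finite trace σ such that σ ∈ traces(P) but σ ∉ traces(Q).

P's transition system — 5 states:
  u0 = rec X. (a.b.X)\{a} + b.a.a.0 + b.X\{b}\{b}\{a} | =b=> u1, =b=> u2
  u1 = (rec X. (a.b.X)\{a} + b.a.a.0 + b.X\{b}\{b}\{a})\{b}\{b}\{a} | (no moves)
  u2 = a.a.0 | =a=> u3
  u3 = a.0 | =a=> u4
  u4 = 0 | (no moves)
Q's transition system — 4 states:
  v0 = rec X. (a.b.X)\{a} + b.a.0 + b.X\{b}\{b}\{a} | =b=> v1, =b=> v2
  v1 = (rec X. (a.b.X)\{a} + b.a.0 + b.X\{b}\{b}\{a})\{b}\{b}\{a} | (no moves)
  v2 = a.0 | =a=> v3
  v3 = 0 | (no moves)
Run σ = ⟨baa⟩ on P: start {u0}
  [1] b ⇒ {u1, u2}
  [2] a ⇒ {u3}
  [3] a ⇒ {u4}
  P completes σ.
Run σ = ⟨baa⟩ on Q: start {v0}
  [1] b ⇒ {v1, v2}
  [2] a ⇒ {v3}
  [3] a ⇒ no successor for Q

baa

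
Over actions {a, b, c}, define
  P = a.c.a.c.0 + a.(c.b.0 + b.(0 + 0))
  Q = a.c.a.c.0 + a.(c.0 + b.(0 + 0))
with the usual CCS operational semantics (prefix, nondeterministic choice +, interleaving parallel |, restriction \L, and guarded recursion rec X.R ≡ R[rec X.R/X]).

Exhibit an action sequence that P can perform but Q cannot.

acb

P's transition system — 8 states:
  m0 = a.c.a.c.0 + a.(c.b.0 + b.(0 + 0)) has moves -a-> m1, -a-> m2
  m1 = c.a.c.0 has moves -c-> m3
  m2 = c.b.0 + b.(0 + 0) has moves -b-> m4, -c-> m5
  m3 = a.c.0 has moves -a-> m6
  m4 = 0 + 0 has moves ∅
  m5 = b.0 has moves -b-> m7
  m6 = c.0 has moves -c-> m7
  m7 = 0 has moves ∅
Q's transition system — 7 states:
  n0 = a.c.a.c.0 + a.(c.0 + b.(0 + 0)) has moves -a-> n1, -a-> n2
  n1 = c.0 + b.(0 + 0) has moves -b-> n3, -c-> n4
  n2 = c.a.c.0 has moves -c-> n5
  n3 = 0 + 0 has moves ∅
  n4 = 0 has moves ∅
  n5 = a.c.0 has moves -a-> n6
  n6 = c.0 has moves -c-> n4
Trace ⟨acb⟩ through P, begin at {m0}:
  after a @ step 1: {m1, m2}
  after c @ step 2: {m3, m5}
  after b @ step 3: {m7}
  P completes σ.
Trace ⟨acb⟩ through Q, begin at {n0}:
  after a @ step 1: {n1, n2}
  after c @ step 2: {n4, n5}
  after b @ step 3: ∅ (Q stuck)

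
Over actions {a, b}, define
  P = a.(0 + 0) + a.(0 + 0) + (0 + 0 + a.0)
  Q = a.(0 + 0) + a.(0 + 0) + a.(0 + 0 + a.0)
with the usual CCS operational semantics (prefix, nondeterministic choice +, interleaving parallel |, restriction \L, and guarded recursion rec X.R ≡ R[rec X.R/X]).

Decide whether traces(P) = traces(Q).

LTS(P): 3 reachable states
  s0 = a.(0 + 0) + a.(0 + 0) + (0 + 0 + a.0) ⊢ --a--▸ s1, --a--▸ s2
  s1 = 0 ⊢ deadlocked
  s2 = 0 + 0 ⊢ deadlocked
LTS(Q): 4 reachable states
  t0 = a.(0 + 0) + a.(0 + 0) + a.(0 + 0 + a.0) ⊢ --a--▸ t1, --a--▸ t2
  t1 = 0 + 0 ⊢ deadlocked
  t2 = 0 + 0 + a.0 ⊢ --a--▸ t3
  t3 = 0 ⊢ deadlocked
Run σ = ⟨aa⟩ on Q: start {t0}
  after a @ step 1: {t1, t2}
  after a @ step 2: {t3}
  ✓ Q
Run σ = ⟨aa⟩ on P: start {s0}
  after a @ step 1: {s1, s2}
  after a @ step 2: ∅  — P cannot continue

NO — witness ⟨aa⟩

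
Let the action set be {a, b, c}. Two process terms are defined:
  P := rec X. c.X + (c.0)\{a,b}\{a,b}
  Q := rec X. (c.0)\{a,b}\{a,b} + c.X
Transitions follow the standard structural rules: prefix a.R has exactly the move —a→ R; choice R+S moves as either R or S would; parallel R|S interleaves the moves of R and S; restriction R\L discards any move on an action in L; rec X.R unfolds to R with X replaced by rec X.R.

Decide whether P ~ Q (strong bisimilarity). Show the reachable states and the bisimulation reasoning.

YES

LTS(P): 2 reachable states
  m0 = rec X. c.X + (c.0)\{a,b}\{a,b} ⊢ =c=> m0, =c=> m1
  m1 = 0\{a,b}\{a,b} ⊢ ·
LTS(Q): 2 reachable states
  n0 = rec X. (c.0)\{a,b}\{a,b} + c.X ⊢ =c=> n0, =c=> n1
  n1 = 0\{a,b}\{a,b} ⊢ ·
Coarsest stable partition (strong bisimilarity classes):
  B0 = {m0, n0}
  B1 = {m1, n1}
m0 ∈ B0, n0 ∈ B0 → same block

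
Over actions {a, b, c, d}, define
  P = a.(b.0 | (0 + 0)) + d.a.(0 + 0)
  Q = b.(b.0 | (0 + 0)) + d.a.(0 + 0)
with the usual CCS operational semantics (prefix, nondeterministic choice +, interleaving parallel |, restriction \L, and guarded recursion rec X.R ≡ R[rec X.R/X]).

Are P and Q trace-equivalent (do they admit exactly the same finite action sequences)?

Reachable graph of P (5 states):
  u0 = a.(b.0 | (0 + 0)) + d.a.(0 + 0) → ··a··> u1, ··d··> u2
  u1 = b.0 | (0 + 0) → ··b··> u3
  u2 = a.(0 + 0) → ··a··> u4
  u3 = 0 | (0 + 0) → stopped
  u4 = 0 + 0 → stopped
Reachable graph of Q (5 states):
  v0 = b.(b.0 | (0 + 0)) + d.a.(0 + 0) → ··b··> v1, ··d··> v2
  v1 = b.0 | (0 + 0) → ··b··> v3
  v2 = a.(0 + 0) → ··a··> v4
  v3 = 0 | (0 + 0) → stopped
  v4 = 0 + 0 → stopped
Executing a from P (initial set {u0}):
  [1] a ⇒ {u1}
  — P admits the full trace.
Executing a from Q (initial set {v0}):
  [1] a ⇒ ∅ (Q stuck)

traces(P) ≠ traces(Q) — witness ⟨a⟩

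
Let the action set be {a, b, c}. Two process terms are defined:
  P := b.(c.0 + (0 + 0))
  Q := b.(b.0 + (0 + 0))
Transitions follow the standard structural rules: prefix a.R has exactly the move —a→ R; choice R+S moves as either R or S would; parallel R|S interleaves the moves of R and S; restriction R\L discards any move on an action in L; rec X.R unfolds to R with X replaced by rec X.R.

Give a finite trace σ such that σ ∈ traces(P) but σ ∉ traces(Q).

P's transition system — 3 states:
  p0 = b.(c.0 + (0 + 0)) has moves —b→ p1
  p1 = c.0 + (0 + 0) has moves —c→ p2
  p2 = 0 has moves stopped
Q's transition system — 3 states:
  q0 = b.(b.0 + (0 + 0)) has moves —b→ q1
  q1 = b.0 + (0 + 0) has moves —b→ q2
  q2 = 0 has moves stopped
Run σ = ⟨bc⟩ on P: start {p0}
  after b @ step 1: {p1}
  after c @ step 2: {p2}
  P completes σ.
Run σ = ⟨bc⟩ on Q: start {q0}
  after b @ step 1: {q1}
  after c @ step 2: ∅ (Q stuck)

bc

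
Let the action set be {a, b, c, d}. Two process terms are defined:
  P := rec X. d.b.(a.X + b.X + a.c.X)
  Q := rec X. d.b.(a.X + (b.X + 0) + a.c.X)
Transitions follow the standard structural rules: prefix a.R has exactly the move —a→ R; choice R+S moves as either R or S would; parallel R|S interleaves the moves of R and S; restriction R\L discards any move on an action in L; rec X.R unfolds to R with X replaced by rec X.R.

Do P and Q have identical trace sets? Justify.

trace-equivalent

Reachable graph of P (4 states):
  s0 = rec X. d.b.(a.X + b.X + a.c.X) ⊢ =d=> s1
  s1 = b.(a.(rec X. d.b.(a.X + b.X + a.c.X)) + b.(rec X. d.b.(a.X + b.X + a.c.X)) + a.c.(rec X. d.b.(a.X + b.X + a.c.X))) ⊢ =b=> s2
  s2 = a.(rec X. d.b.(a.X + b.X + a.c.X)) + b.(rec X. d.b.(a.X + b.X + a.c.X)) + a.c.(rec X. d.b.(a.X + b.X + a.c.X)) ⊢ =a=> s0, =a=> s3, =b=> s0
  s3 = c.(rec X. d.b.(a.X + b.X + a.c.X)) ⊢ =c=> s0
Reachable graph of Q (4 states):
  t0 = rec X. d.b.(a.X + (b.X + 0) + a.c.X) ⊢ =d=> t1
  t1 = b.(a.(rec X. d.b.(a.X + (b.X + 0) + a.c.X)) + (b.(rec X. d.b.(a.X + (b.X + 0) + a.c.X)) + 0) + a.c.(rec X. d.b.(a.X + (b.X + 0) + a.c.X))) ⊢ =b=> t2
  t2 = a.(rec X. d.b.(a.X + (b.X + 0) + a.c.X)) + (b.(rec X. d.b.(a.X + (b.X + 0) + a.c.X)) + 0) + a.c.(rec X. d.b.(a.X + (b.X + 0) + a.c.X)) ⊢ =a=> t0, =a=> t3, =b=> t0
  t3 = c.(rec X. d.b.(a.X + (b.X + 0) + a.c.X)) ⊢ =c=> t0
Bisimilarity quotient blocks:
  B0 = {s0, t0}
  B1 = {s1, t1}
  B2 = {s2, t2}
  B3 = {s3, t3}
s0 ∈ B0, t0 ∈ B0 → same block
Bisimilar ⇒ trace-equivalent.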